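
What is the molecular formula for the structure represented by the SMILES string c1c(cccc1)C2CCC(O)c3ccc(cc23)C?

C17H18O

Heavy atoms from the SMILES: 17 C, 1 O.
Implicit hydrogens by atom environment:
  8 × C (aromatic): 1 H each → 8
  4 × C (aromatic): no H
  2 × C: 2 H each → 4
  2 × C: 1 H each → 2
  1 × C: 3 H
  1 × O: 1 H
  Total hydrogens = 18.
Molecular formula: C17H18O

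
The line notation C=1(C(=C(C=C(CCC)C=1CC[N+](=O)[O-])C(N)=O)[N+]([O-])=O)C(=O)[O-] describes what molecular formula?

C13H14N3O7-

Heavy atoms from the SMILES: 13 C, 3 N, 7 O.
Implicit hydrogens by atom environment:
  5 × C (aromatic): no H
  4 × C: 2 H each → 8
  4 × O: no H
  3 × O (charge -1): no H
  2 × C: no H
  2 × N (charge +1): no H
  1 × C: 3 H
  1 × C (aromatic): 1 H
  1 × N: 2 H
  Total hydrogens = 14.
Net charge -1.
Molecular formula: C13H14N3O7-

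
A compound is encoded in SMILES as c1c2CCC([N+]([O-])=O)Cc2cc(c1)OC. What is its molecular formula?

Heavy atoms from the SMILES: 11 C, 1 N, 3 O.
Implicit hydrogens by atom environment:
  3 × C: 2 H each → 6
  3 × C (aromatic): 1 H each → 3
  3 × C (aromatic): no H
  2 × O: no H
  1 × C: 3 H
  1 × C: 1 H
  1 × N (charge +1): no H
  1 × O (charge -1): no H
  Total hydrogens = 13.
Molecular formula: C11H13NO3

C11H13NO3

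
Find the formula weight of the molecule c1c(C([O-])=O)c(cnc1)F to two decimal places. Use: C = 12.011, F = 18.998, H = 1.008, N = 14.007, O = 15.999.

140.09

Molecular formula: C6H3FNO2-.
M = 6×12.011 + 1×18.998 + 3×1.008 + 1×14.007 + 2×15.999 = 140.09 g/mol.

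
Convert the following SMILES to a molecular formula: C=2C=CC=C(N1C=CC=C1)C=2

C10H9N

Heavy atoms from the SMILES: 10 C, 1 N.
Implicit hydrogens by atom environment:
  9 × C (aromatic): 1 H each → 9
  1 × C (aromatic): no H
  1 × N (aromatic): no H
  Total hydrogens = 9.
Molecular formula: C10H9N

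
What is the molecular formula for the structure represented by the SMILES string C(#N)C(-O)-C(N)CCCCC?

C8H16N2O

Heavy atoms from the SMILES: 8 C, 2 N, 1 O.
Implicit hydrogens by atom environment:
  4 × C: 2 H each → 8
  2 × C: 1 H each → 2
  1 × C: 3 H
  1 × C: no H
  1 × N: 2 H
  1 × N: no H
  1 × O: 1 H
  Total hydrogens = 16.
Molecular formula: C8H16N2O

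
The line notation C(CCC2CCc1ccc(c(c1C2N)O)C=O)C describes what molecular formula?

Heavy atoms from the SMILES: 15 C, 1 N, 2 O.
Implicit hydrogens by atom environment:
  5 × C: 2 H each → 10
  4 × C (aromatic): no H
  3 × C: 1 H each → 3
  2 × C (aromatic): 1 H each → 2
  1 × C: 3 H
  1 × N: 2 H
  1 × O: 1 H
  1 × O: no H
  Total hydrogens = 21.
Molecular formula: C15H21NO2

C15H21NO2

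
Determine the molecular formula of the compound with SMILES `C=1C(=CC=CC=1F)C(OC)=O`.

C8H7FO2

Heavy atoms from the SMILES: 8 C, 1 F, 2 O.
Implicit hydrogens by atom environment:
  4 × C (aromatic): 1 H each → 4
  2 × C (aromatic): no H
  2 × O: no H
  1 × C: 3 H
  1 × C: no H
  1 × F: no H
  Total hydrogens = 7.
Molecular formula: C8H7FO2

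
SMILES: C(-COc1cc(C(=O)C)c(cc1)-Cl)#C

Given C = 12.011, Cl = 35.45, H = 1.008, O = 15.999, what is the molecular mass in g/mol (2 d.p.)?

Molecular formula: C11H9ClO2.
M = 11×12.011 + 1×35.45 + 9×1.008 + 2×15.999 = 208.64 g/mol.

208.64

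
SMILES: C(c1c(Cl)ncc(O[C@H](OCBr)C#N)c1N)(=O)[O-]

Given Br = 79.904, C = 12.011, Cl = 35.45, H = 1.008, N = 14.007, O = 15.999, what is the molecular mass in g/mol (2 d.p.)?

Molecular formula: C9H6BrClN3O4-.
M = 1×79.904 + 9×12.011 + 1×35.45 + 6×1.008 + 3×14.007 + 4×15.999 = 335.52 g/mol.

335.52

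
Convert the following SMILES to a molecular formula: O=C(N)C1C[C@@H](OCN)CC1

C7H14N2O2

Heavy atoms from the SMILES: 7 C, 2 N, 2 O.
Implicit hydrogens by atom environment:
  4 × C: 2 H each → 8
  2 × C: 1 H each → 2
  2 × N: 2 H each → 4
  2 × O: no H
  1 × C: no H
  Total hydrogens = 14.
Molecular formula: C7H14N2O2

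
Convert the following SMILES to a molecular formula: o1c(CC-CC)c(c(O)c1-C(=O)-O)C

C10H14O4

Heavy atoms from the SMILES: 10 C, 4 O.
Implicit hydrogens by atom environment:
  4 × C (aromatic): no H
  3 × C: 2 H each → 6
  2 × C: 3 H each → 6
  2 × O: 1 H each → 2
  1 × C: no H
  1 × O (aromatic): no H
  1 × O: no H
  Total hydrogens = 14.
Molecular formula: C10H14O4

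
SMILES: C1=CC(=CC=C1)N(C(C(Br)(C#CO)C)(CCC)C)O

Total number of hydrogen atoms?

Hydrogens are implicit in SMILES; fill each atom to its normal valence:
  5 × C (aromatic): 1 H each → 5
  4 × C: no H
  3 × C: 3 H each → 9
  2 × C: 2 H each → 4
  2 × O: 1 H each → 2
  1 × Br: no H
  1 × C (aromatic): no H
  1 × N: no H
  Total hydrogens = 20.

20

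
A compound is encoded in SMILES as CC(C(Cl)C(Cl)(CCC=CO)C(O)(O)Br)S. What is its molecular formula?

C9H15BrCl2O3S

Heavy atoms from the SMILES: 1 Br, 9 C, 2 Cl, 3 O, 1 S.
Implicit hydrogens by atom environment:
  4 × C: 1 H each → 4
  3 × O: 1 H each → 3
  2 × C: 2 H each → 4
  2 × C: no H
  2 × Cl: no H
  1 × Br: no H
  1 × C: 3 H
  1 × S: 1 H
  Total hydrogens = 15.
Molecular formula: C9H15BrCl2O3S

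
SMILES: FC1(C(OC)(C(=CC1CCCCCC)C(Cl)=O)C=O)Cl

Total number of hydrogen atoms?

Hydrogens are implicit in SMILES; fill each atom to its normal valence:
  5 × C: 2 H each → 10
  4 × C: no H
  3 × C: 1 H each → 3
  3 × O: no H
  2 × C: 3 H each → 6
  2 × Cl: no H
  1 × F: no H
  Total hydrogens = 19.

19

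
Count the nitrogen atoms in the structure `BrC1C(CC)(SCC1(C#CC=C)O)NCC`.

The symbol for nitrogen appears 1 time in the SMILES.

1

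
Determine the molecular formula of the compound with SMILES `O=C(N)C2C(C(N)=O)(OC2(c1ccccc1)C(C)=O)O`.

Heavy atoms from the SMILES: 13 C, 2 N, 5 O.
Implicit hydrogens by atom environment:
  5 × C (aromatic): 1 H each → 5
  5 × C: no H
  4 × O: no H
  2 × N: 2 H each → 4
  1 × C: 3 H
  1 × C: 1 H
  1 × C (aromatic): no H
  1 × O: 1 H
  Total hydrogens = 14.
Molecular formula: C13H14N2O5

C13H14N2O5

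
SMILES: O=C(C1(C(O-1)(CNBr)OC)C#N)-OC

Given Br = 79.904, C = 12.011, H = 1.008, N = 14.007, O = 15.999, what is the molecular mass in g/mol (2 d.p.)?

Molecular formula: C7H9BrN2O4.
M = 1×79.904 + 7×12.011 + 9×1.008 + 2×14.007 + 4×15.999 = 265.06 g/mol.

265.06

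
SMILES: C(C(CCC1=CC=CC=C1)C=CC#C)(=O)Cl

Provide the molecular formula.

Heavy atoms from the SMILES: 14 C, 1 Cl, 1 O.
Implicit hydrogens by atom environment:
  5 × C (aromatic): 1 H each → 5
  4 × C: 1 H each → 4
  2 × C: 2 H each → 4
  2 × C: no H
  1 × C (aromatic): no H
  1 × Cl: no H
  1 × O: no H
  Total hydrogens = 13.
Molecular formula: C14H13ClO

C14H13ClO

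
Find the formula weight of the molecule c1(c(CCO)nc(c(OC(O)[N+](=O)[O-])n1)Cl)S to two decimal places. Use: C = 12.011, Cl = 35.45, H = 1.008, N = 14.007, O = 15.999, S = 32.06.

Molecular formula: C7H8ClN3O5S.
M = 7×12.011 + 1×35.45 + 8×1.008 + 3×14.007 + 5×15.999 + 1×32.06 = 281.67 g/mol.

281.67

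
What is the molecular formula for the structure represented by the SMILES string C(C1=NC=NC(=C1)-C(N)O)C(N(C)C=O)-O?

Heavy atoms from the SMILES: 9 C, 4 N, 3 O.
Implicit hydrogens by atom environment:
  3 × C: 1 H each → 3
  2 × C (aromatic): 1 H each → 2
  2 × C (aromatic): no H
  2 × N (aromatic): no H
  2 × O: 1 H each → 2
  1 × C: 3 H
  1 × C: 2 H
  1 × N: 2 H
  1 × N: no H
  1 × O: no H
  Total hydrogens = 14.
Molecular formula: C9H14N4O3

C9H14N4O3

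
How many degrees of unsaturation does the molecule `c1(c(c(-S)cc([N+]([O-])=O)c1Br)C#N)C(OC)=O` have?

Molecular formula from the SMILES: C9H5BrN2O4S.
DoU = (2C + 2 + N − H − X)/2 = (2·9 + 2 + 2 − 5 − 1)/2 = 16/2 = 8.
(Structurally: 1 ring(s) + 7 π bond(s) = 8.)

8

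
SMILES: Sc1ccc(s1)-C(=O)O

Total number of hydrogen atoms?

4

Hydrogens are implicit in SMILES; fill each atom to its normal valence:
  2 × C (aromatic): 1 H each → 2
  2 × C (aromatic): no H
  1 × C: no H
  1 × O: 1 H
  1 × O: no H
  1 × S: 1 H
  1 × S (aromatic): no H
  Total hydrogens = 4.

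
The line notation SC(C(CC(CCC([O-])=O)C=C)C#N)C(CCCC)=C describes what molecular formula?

C16H24NO2S-

Heavy atoms from the SMILES: 16 C, 1 N, 2 O, 1 S.
Implicit hydrogens by atom environment:
  8 × C: 2 H each → 16
  4 × C: 1 H each → 4
  3 × C: no H
  1 × C: 3 H
  1 × N: no H
  1 × O: no H
  1 × O (charge -1): no H
  1 × S: 1 H
  Total hydrogens = 24.
Net charge -1.
Molecular formula: C16H24NO2S-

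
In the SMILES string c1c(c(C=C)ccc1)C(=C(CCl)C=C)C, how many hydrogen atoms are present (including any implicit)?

15

Hydrogens are implicit in SMILES; fill each atom to its normal valence:
  4 × C (aromatic): 1 H each → 4
  3 × C: 2 H each → 6
  2 × C: 1 H each → 2
  2 × C: no H
  2 × C (aromatic): no H
  1 × C: 3 H
  1 × Cl: no H
  Total hydrogens = 15.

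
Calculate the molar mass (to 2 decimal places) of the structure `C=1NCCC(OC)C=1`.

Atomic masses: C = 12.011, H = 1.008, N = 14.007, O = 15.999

Molecular formula: C6H11NO.
M = 6×12.011 + 11×1.008 + 1×14.007 + 1×15.999 = 113.16 g/mol.

113.16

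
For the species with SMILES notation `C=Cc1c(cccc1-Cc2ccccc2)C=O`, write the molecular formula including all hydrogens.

C16H14O

Heavy atoms from the SMILES: 16 C, 1 O.
Implicit hydrogens by atom environment:
  8 × C (aromatic): 1 H each → 8
  4 × C (aromatic): no H
  2 × C: 2 H each → 4
  2 × C: 1 H each → 2
  1 × O: no H
  Total hydrogens = 14.
Molecular formula: C16H14O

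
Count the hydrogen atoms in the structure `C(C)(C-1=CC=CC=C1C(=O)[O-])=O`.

7

Hydrogens are implicit in SMILES; fill each atom to its normal valence:
  4 × C (aromatic): 1 H each → 4
  2 × C (aromatic): no H
  2 × C: no H
  2 × O: no H
  1 × C: 3 H
  1 × O (charge -1): no H
  Total hydrogens = 7.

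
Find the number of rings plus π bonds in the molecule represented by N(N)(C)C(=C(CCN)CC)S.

Molecular formula from the SMILES: C7H17N3S.
DoU = (2C + 2 + N − H − X)/2 = (2·7 + 2 + 3 − 17 − 0)/2 = 2/2 = 1.
(Structurally: 0 ring(s) + 1 π bond(s) = 1.)

1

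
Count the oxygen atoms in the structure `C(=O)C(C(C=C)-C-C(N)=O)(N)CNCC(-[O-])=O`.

The symbol for oxygen appears 4 times in the SMILES.

4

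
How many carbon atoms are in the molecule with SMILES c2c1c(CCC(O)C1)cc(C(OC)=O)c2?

12

The symbol for carbon appears 12 times in the SMILES. Lowercase c denotes aromatic carbon and counts toward C.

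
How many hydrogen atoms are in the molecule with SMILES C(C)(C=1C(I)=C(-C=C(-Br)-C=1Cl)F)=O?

Hydrogens are implicit in SMILES; fill each atom to its normal valence:
  5 × C (aromatic): no H
  1 × Br: no H
  1 × C: 3 H
  1 × C (aromatic): 1 H
  1 × C: no H
  1 × Cl: no H
  1 × F: no H
  1 × I: no H
  1 × O: no H
  Total hydrogens = 4.

4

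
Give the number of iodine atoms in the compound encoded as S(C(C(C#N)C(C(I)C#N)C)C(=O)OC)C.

The symbol for iodine appears 1 time in the SMILES.

1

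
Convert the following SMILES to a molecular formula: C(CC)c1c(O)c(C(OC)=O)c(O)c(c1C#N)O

Heavy atoms from the SMILES: 12 C, 1 N, 5 O.
Implicit hydrogens by atom environment:
  6 × C (aromatic): no H
  3 × O: 1 H each → 3
  2 × C: 3 H each → 6
  2 × C: 2 H each → 4
  2 × C: no H
  2 × O: no H
  1 × N: no H
  Total hydrogens = 13.
Molecular formula: C12H13NO5

C12H13NO5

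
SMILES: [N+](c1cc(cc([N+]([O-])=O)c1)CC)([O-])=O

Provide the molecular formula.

C8H8N2O4

Heavy atoms from the SMILES: 8 C, 2 N, 4 O.
Implicit hydrogens by atom environment:
  3 × C (aromatic): 1 H each → 3
  3 × C (aromatic): no H
  2 × N (charge +1): no H
  2 × O: no H
  2 × O (charge -1): no H
  1 × C: 3 H
  1 × C: 2 H
  Total hydrogens = 8.
Molecular formula: C8H8N2O4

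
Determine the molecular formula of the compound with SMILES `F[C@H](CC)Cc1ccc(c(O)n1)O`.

Heavy atoms from the SMILES: 9 C, 1 F, 1 N, 2 O.
Implicit hydrogens by atom environment:
  3 × C (aromatic): no H
  2 × C: 2 H each → 4
  2 × C (aromatic): 1 H each → 2
  2 × O: 1 H each → 2
  1 × C: 3 H
  1 × C: 1 H
  1 × F: no H
  1 × N (aromatic): no H
  Total hydrogens = 12.
Molecular formula: C9H12FNO2

C9H12FNO2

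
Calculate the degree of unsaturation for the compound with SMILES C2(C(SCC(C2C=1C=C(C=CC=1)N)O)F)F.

Molecular formula from the SMILES: C11H13F2NOS.
DoU = (2C + 2 + N − H − X)/2 = (2·11 + 2 + 1 − 13 − 2)/2 = 10/2 = 5.
(Structurally: 2 ring(s) + 3 π bond(s) = 5.)

5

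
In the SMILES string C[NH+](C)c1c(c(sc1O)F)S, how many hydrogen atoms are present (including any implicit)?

9

Hydrogens are implicit in SMILES; fill each atom to its normal valence:
  4 × C (aromatic): no H
  2 × C: 3 H each → 6
  1 × F: no H
  1 × N (charge +1): 1 H
  1 × O: 1 H
  1 × S: 1 H
  1 × S (aromatic): no H
  Total hydrogens = 9.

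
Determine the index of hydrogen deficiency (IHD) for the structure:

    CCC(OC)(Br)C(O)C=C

Molecular formula from the SMILES: C7H13BrO2.
DoU = (2C + 2 + N − H − X)/2 = (2·7 + 2 + 0 − 13 − 1)/2 = 2/2 = 1.
(Structurally: 0 ring(s) + 1 π bond(s) = 1.)

1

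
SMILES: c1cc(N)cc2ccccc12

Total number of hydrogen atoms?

Hydrogens are implicit in SMILES; fill each atom to its normal valence:
  7 × C (aromatic): 1 H each → 7
  3 × C (aromatic): no H
  1 × N: 2 H
  Total hydrogens = 9.

9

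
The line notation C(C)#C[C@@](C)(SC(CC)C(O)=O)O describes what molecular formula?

Heavy atoms from the SMILES: 9 C, 3 O, 1 S.
Implicit hydrogens by atom environment:
  4 × C: no H
  3 × C: 3 H each → 9
  2 × O: 1 H each → 2
  1 × C: 2 H
  1 × C: 1 H
  1 × O: no H
  1 × S: no H
  Total hydrogens = 14.
Molecular formula: C9H14O3S

C9H14O3S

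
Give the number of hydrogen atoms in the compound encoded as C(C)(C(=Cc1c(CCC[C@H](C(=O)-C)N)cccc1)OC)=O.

23

Hydrogens are implicit in SMILES; fill each atom to its normal valence:
  4 × C (aromatic): 1 H each → 4
  3 × C: 3 H each → 9
  3 × C: 2 H each → 6
  3 × C: no H
  3 × O: no H
  2 × C: 1 H each → 2
  2 × C (aromatic): no H
  1 × N: 2 H
  Total hydrogens = 23.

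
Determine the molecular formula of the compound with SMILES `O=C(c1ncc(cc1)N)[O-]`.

C6H5N2O2-

Heavy atoms from the SMILES: 6 C, 2 N, 2 O.
Implicit hydrogens by atom environment:
  3 × C (aromatic): 1 H each → 3
  2 × C (aromatic): no H
  1 × C: no H
  1 × N: 2 H
  1 × N (aromatic): no H
  1 × O: no H
  1 × O (charge -1): no H
  Total hydrogens = 5.
Net charge -1.
Molecular formula: C6H5N2O2-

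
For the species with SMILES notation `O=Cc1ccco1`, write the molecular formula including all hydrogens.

Heavy atoms from the SMILES: 5 C, 2 O.
Implicit hydrogens by atom environment:
  3 × C (aromatic): 1 H each → 3
  1 × C: 1 H
  1 × C (aromatic): no H
  1 × O (aromatic): no H
  1 × O: no H
  Total hydrogens = 4.
Molecular formula: C5H4O2

C5H4O2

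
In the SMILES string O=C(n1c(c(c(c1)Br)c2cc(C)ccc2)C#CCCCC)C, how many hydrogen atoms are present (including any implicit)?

20

Hydrogens are implicit in SMILES; fill each atom to its normal valence:
  5 × C (aromatic): 1 H each → 5
  5 × C (aromatic): no H
  3 × C: 3 H each → 9
  3 × C: 2 H each → 6
  3 × C: no H
  1 × Br: no H
  1 × N (aromatic): no H
  1 × O: no H
  Total hydrogens = 20.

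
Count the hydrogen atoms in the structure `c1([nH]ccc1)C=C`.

Hydrogens are implicit in SMILES; fill each atom to its normal valence:
  3 × C (aromatic): 1 H each → 3
  1 × C: 2 H
  1 × C: 1 H
  1 × C (aromatic): no H
  1 × N (aromatic): 1 H
  Total hydrogens = 7.

7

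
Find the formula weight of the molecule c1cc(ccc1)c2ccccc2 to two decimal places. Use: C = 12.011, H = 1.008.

Molecular formula: C12H10.
M = 12×12.011 + 10×1.008 = 154.21 g/mol.

154.21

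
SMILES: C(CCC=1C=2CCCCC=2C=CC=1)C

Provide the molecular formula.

C14H20

Heavy atoms from the SMILES: 14 C.
Implicit hydrogens by atom environment:
  7 × C: 2 H each → 14
  3 × C (aromatic): 1 H each → 3
  3 × C (aromatic): no H
  1 × C: 3 H
  Total hydrogens = 20.
Molecular formula: C14H20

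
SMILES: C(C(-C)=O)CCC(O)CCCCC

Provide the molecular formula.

C11H22O2

Heavy atoms from the SMILES: 11 C, 2 O.
Implicit hydrogens by atom environment:
  7 × C: 2 H each → 14
  2 × C: 3 H each → 6
  1 × C: 1 H
  1 × C: no H
  1 × O: 1 H
  1 × O: no H
  Total hydrogens = 22.
Molecular formula: C11H22O2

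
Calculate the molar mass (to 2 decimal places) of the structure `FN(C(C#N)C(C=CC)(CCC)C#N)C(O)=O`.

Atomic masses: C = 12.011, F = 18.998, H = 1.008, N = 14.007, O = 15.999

Molecular formula: C11H14FN3O2.
M = 11×12.011 + 1×18.998 + 14×1.008 + 3×14.007 + 2×15.999 = 239.25 g/mol.

239.25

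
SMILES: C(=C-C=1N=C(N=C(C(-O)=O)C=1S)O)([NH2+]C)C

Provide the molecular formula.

Heavy atoms from the SMILES: 9 C, 3 N, 3 O, 1 S.
Implicit hydrogens by atom environment:
  4 × C (aromatic): no H
  2 × C: 3 H each → 6
  2 × C: no H
  2 × N (aromatic): no H
  2 × O: 1 H each → 2
  1 × C: 1 H
  1 × N (charge +1): 2 H
  1 × O: no H
  1 × S: 1 H
  Total hydrogens = 12.
Net charge +1.
Molecular formula: C9H12N3O3S+

C9H12N3O3S+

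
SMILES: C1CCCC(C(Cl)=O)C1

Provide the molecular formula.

C7H11ClO

Heavy atoms from the SMILES: 7 C, 1 Cl, 1 O.
Implicit hydrogens by atom environment:
  5 × C: 2 H each → 10
  1 × C: 1 H
  1 × C: no H
  1 × Cl: no H
  1 × O: no H
  Total hydrogens = 11.
Molecular formula: C7H11ClO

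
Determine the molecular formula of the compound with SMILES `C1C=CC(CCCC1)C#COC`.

Heavy atoms from the SMILES: 11 C, 1 O.
Implicit hydrogens by atom environment:
  5 × C: 2 H each → 10
  3 × C: 1 H each → 3
  2 × C: no H
  1 × C: 3 H
  1 × O: no H
  Total hydrogens = 16.
Molecular formula: C11H16O

C11H16O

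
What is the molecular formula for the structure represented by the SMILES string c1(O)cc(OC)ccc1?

Heavy atoms from the SMILES: 7 C, 2 O.
Implicit hydrogens by atom environment:
  4 × C (aromatic): 1 H each → 4
  2 × C (aromatic): no H
  1 × C: 3 H
  1 × O: 1 H
  1 × O: no H
  Total hydrogens = 8.
Molecular formula: C7H8O2

C7H8O2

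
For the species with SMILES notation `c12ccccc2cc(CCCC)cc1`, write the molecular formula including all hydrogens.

Heavy atoms from the SMILES: 14 C.
Implicit hydrogens by atom environment:
  7 × C (aromatic): 1 H each → 7
  3 × C: 2 H each → 6
  3 × C (aromatic): no H
  1 × C: 3 H
  Total hydrogens = 16.
Molecular formula: C14H16

C14H16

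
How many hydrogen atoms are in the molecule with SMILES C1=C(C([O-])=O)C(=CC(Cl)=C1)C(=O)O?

Hydrogens are implicit in SMILES; fill each atom to its normal valence:
  3 × C (aromatic): 1 H each → 3
  3 × C (aromatic): no H
  2 × C: no H
  2 × O: no H
  1 × Cl: no H
  1 × O: 1 H
  1 × O (charge -1): no H
  Total hydrogens = 4.

4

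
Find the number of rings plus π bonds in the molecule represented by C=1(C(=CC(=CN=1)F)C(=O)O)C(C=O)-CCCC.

6

Molecular formula from the SMILES: C12H14FNO3.
DoU = (2C + 2 + N − H − X)/2 = (2·12 + 2 + 1 − 14 − 1)/2 = 12/2 = 6.
(Structurally: 1 ring(s) + 5 π bond(s) = 6.)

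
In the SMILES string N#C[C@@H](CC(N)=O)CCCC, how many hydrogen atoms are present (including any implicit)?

Hydrogens are implicit in SMILES; fill each atom to its normal valence:
  4 × C: 2 H each → 8
  2 × C: no H
  1 × C: 3 H
  1 × C: 1 H
  1 × N: 2 H
  1 × N: no H
  1 × O: no H
  Total hydrogens = 14.

14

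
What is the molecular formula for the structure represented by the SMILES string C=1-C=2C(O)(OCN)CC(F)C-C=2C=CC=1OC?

Heavy atoms from the SMILES: 12 C, 1 F, 1 N, 3 O.
Implicit hydrogens by atom environment:
  3 × C: 2 H each → 6
  3 × C (aromatic): 1 H each → 3
  3 × C (aromatic): no H
  2 × O: no H
  1 × C: 3 H
  1 × C: 1 H
  1 × C: no H
  1 × F: no H
  1 × N: 2 H
  1 × O: 1 H
  Total hydrogens = 16.
Molecular formula: C12H16FNO3

C12H16FNO3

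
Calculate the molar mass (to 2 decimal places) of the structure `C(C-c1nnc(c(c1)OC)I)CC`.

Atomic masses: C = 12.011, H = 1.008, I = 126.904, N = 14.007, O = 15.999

Molecular formula: C9H13IN2O.
M = 9×12.011 + 13×1.008 + 1×126.904 + 2×14.007 + 1×15.999 = 292.12 g/mol.

292.12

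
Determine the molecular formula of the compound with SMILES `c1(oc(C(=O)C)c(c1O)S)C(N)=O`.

C7H7NO4S

Heavy atoms from the SMILES: 7 C, 1 N, 4 O, 1 S.
Implicit hydrogens by atom environment:
  4 × C (aromatic): no H
  2 × C: no H
  2 × O: no H
  1 × C: 3 H
  1 × N: 2 H
  1 × O: 1 H
  1 × O (aromatic): no H
  1 × S: 1 H
  Total hydrogens = 7.
Molecular formula: C7H7NO4S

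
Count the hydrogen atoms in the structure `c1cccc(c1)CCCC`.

Hydrogens are implicit in SMILES; fill each atom to its normal valence:
  5 × C (aromatic): 1 H each → 5
  3 × C: 2 H each → 6
  1 × C: 3 H
  1 × C (aromatic): no H
  Total hydrogens = 14.

14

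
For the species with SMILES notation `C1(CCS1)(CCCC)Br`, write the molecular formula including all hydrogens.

C7H13BrS

Heavy atoms from the SMILES: 1 Br, 7 C, 1 S.
Implicit hydrogens by atom environment:
  5 × C: 2 H each → 10
  1 × Br: no H
  1 × C: 3 H
  1 × C: no H
  1 × S: no H
  Total hydrogens = 13.
Molecular formula: C7H13BrS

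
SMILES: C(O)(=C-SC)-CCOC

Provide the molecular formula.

C6H12O2S

Heavy atoms from the SMILES: 6 C, 2 O, 1 S.
Implicit hydrogens by atom environment:
  2 × C: 3 H each → 6
  2 × C: 2 H each → 4
  1 × C: 1 H
  1 × C: no H
  1 × O: 1 H
  1 × O: no H
  1 × S: no H
  Total hydrogens = 12.
Molecular formula: C6H12O2S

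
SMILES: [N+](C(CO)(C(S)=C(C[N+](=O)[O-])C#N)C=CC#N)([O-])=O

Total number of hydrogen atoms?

8

Hydrogens are implicit in SMILES; fill each atom to its normal valence:
  5 × C: no H
  2 × C: 2 H each → 4
  2 × C: 1 H each → 2
  2 × N (charge +1): no H
  2 × N: no H
  2 × O: no H
  2 × O (charge -1): no H
  1 × O: 1 H
  1 × S: 1 H
  Total hydrogens = 8.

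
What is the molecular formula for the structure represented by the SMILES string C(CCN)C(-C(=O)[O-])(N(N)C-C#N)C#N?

Heavy atoms from the SMILES: 8 C, 5 N, 2 O.
Implicit hydrogens by atom environment:
  4 × C: 2 H each → 8
  4 × C: no H
  3 × N: no H
  2 × N: 2 H each → 4
  1 × O: no H
  1 × O (charge -1): no H
  Total hydrogens = 12.
Net charge -1.
Molecular formula: C8H12N5O2-

C8H12N5O2-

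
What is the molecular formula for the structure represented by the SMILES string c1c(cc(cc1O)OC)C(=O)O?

Heavy atoms from the SMILES: 8 C, 4 O.
Implicit hydrogens by atom environment:
  3 × C (aromatic): 1 H each → 3
  3 × C (aromatic): no H
  2 × O: 1 H each → 2
  2 × O: no H
  1 × C: 3 H
  1 × C: no H
  Total hydrogens = 8.
Molecular formula: C8H8O4

C8H8O4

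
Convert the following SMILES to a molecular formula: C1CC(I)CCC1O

Heavy atoms from the SMILES: 6 C, 1 I, 1 O.
Implicit hydrogens by atom environment:
  4 × C: 2 H each → 8
  2 × C: 1 H each → 2
  1 × I: no H
  1 × O: 1 H
  Total hydrogens = 11.
Molecular formula: C6H11IO

C6H11IO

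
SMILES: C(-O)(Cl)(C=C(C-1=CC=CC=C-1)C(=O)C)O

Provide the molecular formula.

Heavy atoms from the SMILES: 11 C, 1 Cl, 3 O.
Implicit hydrogens by atom environment:
  5 × C (aromatic): 1 H each → 5
  3 × C: no H
  2 × O: 1 H each → 2
  1 × C: 3 H
  1 × C: 1 H
  1 × C (aromatic): no H
  1 × Cl: no H
  1 × O: no H
  Total hydrogens = 11.
Molecular formula: C11H11ClO3

C11H11ClO3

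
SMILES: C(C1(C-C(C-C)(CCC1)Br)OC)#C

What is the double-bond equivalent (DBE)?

3

Molecular formula from the SMILES: C11H17BrO.
DoU = (2C + 2 + N − H − X)/2 = (2·11 + 2 + 0 − 17 − 1)/2 = 6/2 = 3.
(Structurally: 1 ring(s) + 2 π bond(s) = 3.)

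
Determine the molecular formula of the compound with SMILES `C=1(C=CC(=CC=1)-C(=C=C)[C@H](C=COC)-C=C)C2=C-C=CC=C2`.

Heavy atoms from the SMILES: 21 C, 1 O.
Implicit hydrogens by atom environment:
  9 × C (aromatic): 1 H each → 9
  4 × C: 1 H each → 4
  3 × C (aromatic): no H
  2 × C: 2 H each → 4
  2 × C: no H
  1 × C: 3 H
  1 × O: no H
  Total hydrogens = 20.
Molecular formula: C21H20O

C21H20O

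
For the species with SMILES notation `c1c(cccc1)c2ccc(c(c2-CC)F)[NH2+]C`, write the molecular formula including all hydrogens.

C15H17FN+

Heavy atoms from the SMILES: 15 C, 1 F, 1 N.
Implicit hydrogens by atom environment:
  7 × C (aromatic): 1 H each → 7
  5 × C (aromatic): no H
  2 × C: 3 H each → 6
  1 × C: 2 H
  1 × F: no H
  1 × N (charge +1): 2 H
  Total hydrogens = 17.
Net charge +1.
Molecular formula: C15H17FN+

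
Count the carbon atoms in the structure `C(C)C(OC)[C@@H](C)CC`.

The symbol for carbon appears 8 times in the SMILES.

8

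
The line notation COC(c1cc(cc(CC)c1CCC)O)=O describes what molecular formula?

Heavy atoms from the SMILES: 13 C, 3 O.
Implicit hydrogens by atom environment:
  4 × C (aromatic): no H
  3 × C: 3 H each → 9
  3 × C: 2 H each → 6
  2 × C (aromatic): 1 H each → 2
  2 × O: no H
  1 × C: no H
  1 × O: 1 H
  Total hydrogens = 18.
Molecular formula: C13H18O3

C13H18O3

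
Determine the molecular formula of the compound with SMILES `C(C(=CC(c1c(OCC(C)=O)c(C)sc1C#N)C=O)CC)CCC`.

C19H25NO3S

Heavy atoms from the SMILES: 19 C, 1 N, 3 O, 1 S.
Implicit hydrogens by atom environment:
  5 × C: 2 H each → 10
  4 × C: 3 H each → 12
  4 × C (aromatic): no H
  3 × C: 1 H each → 3
  3 × C: no H
  3 × O: no H
  1 × N: no H
  1 × S (aromatic): no H
  Total hydrogens = 25.
Molecular formula: C19H25NO3S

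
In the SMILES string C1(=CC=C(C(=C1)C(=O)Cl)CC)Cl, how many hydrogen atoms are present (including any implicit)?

8

Hydrogens are implicit in SMILES; fill each atom to its normal valence:
  3 × C (aromatic): 1 H each → 3
  3 × C (aromatic): no H
  2 × Cl: no H
  1 × C: 3 H
  1 × C: 2 H
  1 × C: no H
  1 × O: no H
  Total hydrogens = 8.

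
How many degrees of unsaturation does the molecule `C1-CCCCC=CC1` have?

2

Molecular formula from the SMILES: C8H14.
DoU = (2C + 2 + N − H − X)/2 = (2·8 + 2 + 0 − 14 − 0)/2 = 4/2 = 2.
(Structurally: 1 ring(s) + 1 π bond(s) = 2.)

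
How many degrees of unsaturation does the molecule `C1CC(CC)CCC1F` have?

Molecular formula from the SMILES: C8H15F.
DoU = (2C + 2 + N − H − X)/2 = (2·8 + 2 + 0 − 15 − 1)/2 = 2/2 = 1.
(Structurally: 1 ring(s) + 0 π bond(s) = 1.)

1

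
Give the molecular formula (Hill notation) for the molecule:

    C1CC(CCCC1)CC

Heavy atoms from the SMILES: 9 C.
Implicit hydrogens by atom environment:
  7 × C: 2 H each → 14
  1 × C: 3 H
  1 × C: 1 H
  Total hydrogens = 18.
Molecular formula: C9H18

C9H18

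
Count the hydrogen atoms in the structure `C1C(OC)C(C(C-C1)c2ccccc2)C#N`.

Hydrogens are implicit in SMILES; fill each atom to its normal valence:
  5 × C (aromatic): 1 H each → 5
  3 × C: 2 H each → 6
  3 × C: 1 H each → 3
  1 × C: 3 H
  1 × C: no H
  1 × C (aromatic): no H
  1 × N: no H
  1 × O: no H
  Total hydrogens = 17.

17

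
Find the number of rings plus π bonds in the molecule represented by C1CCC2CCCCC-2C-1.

Molecular formula from the SMILES: C10H18.
DoU = (2C + 2 + N − H − X)/2 = (2·10 + 2 + 0 − 18 − 0)/2 = 4/2 = 2.
(Structurally: 2 ring(s) + 0 π bond(s) = 2.)

2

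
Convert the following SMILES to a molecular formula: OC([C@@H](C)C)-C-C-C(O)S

Heavy atoms from the SMILES: 7 C, 2 O, 1 S.
Implicit hydrogens by atom environment:
  3 × C: 1 H each → 3
  2 × C: 3 H each → 6
  2 × C: 2 H each → 4
  2 × O: 1 H each → 2
  1 × S: 1 H
  Total hydrogens = 16.
Molecular formula: C7H16O2S

C7H16O2S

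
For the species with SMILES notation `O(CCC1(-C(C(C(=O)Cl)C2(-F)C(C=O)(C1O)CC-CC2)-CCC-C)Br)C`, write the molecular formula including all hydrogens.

Heavy atoms from the SMILES: 1 Br, 19 C, 1 Cl, 1 F, 4 O.
Implicit hydrogens by atom environment:
  9 × C: 2 H each → 18
  4 × C: 1 H each → 4
  4 × C: no H
  3 × O: no H
  2 × C: 3 H each → 6
  1 × Br: no H
  1 × Cl: no H
  1 × F: no H
  1 × O: 1 H
  Total hydrogens = 29.
Molecular formula: C19H29BrClFO4

C19H29BrClFO4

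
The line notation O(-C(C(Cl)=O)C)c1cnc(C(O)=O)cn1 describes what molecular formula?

Heavy atoms from the SMILES: 8 C, 1 Cl, 2 N, 4 O.
Implicit hydrogens by atom environment:
  3 × O: no H
  2 × C (aromatic): 1 H each → 2
  2 × C (aromatic): no H
  2 × C: no H
  2 × N (aromatic): no H
  1 × C: 3 H
  1 × C: 1 H
  1 × Cl: no H
  1 × O: 1 H
  Total hydrogens = 7.
Molecular formula: C8H7ClN2O4

C8H7ClN2O4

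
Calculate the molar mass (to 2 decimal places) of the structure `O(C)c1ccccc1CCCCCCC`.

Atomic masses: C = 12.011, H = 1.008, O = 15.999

Molecular formula: C14H22O.
M = 14×12.011 + 22×1.008 + 1×15.999 = 206.33 g/mol.

206.33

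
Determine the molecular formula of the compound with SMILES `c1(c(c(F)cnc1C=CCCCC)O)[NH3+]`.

C11H16FN2O+

Heavy atoms from the SMILES: 11 C, 1 F, 2 N, 1 O.
Implicit hydrogens by atom environment:
  4 × C (aromatic): no H
  3 × C: 2 H each → 6
  2 × C: 1 H each → 2
  1 × C: 3 H
  1 × C (aromatic): 1 H
  1 × F: no H
  1 × N (charge +1): 3 H
  1 × N (aromatic): no H
  1 × O: 1 H
  Total hydrogens = 16.
Net charge +1.
Molecular formula: C11H16FN2O+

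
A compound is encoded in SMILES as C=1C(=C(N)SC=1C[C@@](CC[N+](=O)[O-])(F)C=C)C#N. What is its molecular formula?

Heavy atoms from the SMILES: 11 C, 1 F, 3 N, 2 O, 1 S.
Implicit hydrogens by atom environment:
  4 × C: 2 H each → 8
  3 × C (aromatic): no H
  2 × C: no H
  1 × C (aromatic): 1 H
  1 × C: 1 H
  1 × F: no H
  1 × N: 2 H
  1 × N: no H
  1 × N (charge +1): no H
  1 × O: no H
  1 × O (charge -1): no H
  1 × S (aromatic): no H
  Total hydrogens = 12.
Molecular formula: C11H12FN3O2S

C11H12FN3O2S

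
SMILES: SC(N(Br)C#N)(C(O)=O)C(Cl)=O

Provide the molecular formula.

C4H2BrClN2O3S

Heavy atoms from the SMILES: 1 Br, 4 C, 1 Cl, 2 N, 3 O, 1 S.
Implicit hydrogens by atom environment:
  4 × C: no H
  2 × N: no H
  2 × O: no H
  1 × Br: no H
  1 × Cl: no H
  1 × O: 1 H
  1 × S: 1 H
  Total hydrogens = 2.
Molecular formula: C4H2BrClN2O3S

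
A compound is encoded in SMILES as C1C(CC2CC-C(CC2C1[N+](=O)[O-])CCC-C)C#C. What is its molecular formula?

C16H25NO2

Heavy atoms from the SMILES: 16 C, 1 N, 2 O.
Implicit hydrogens by atom environment:
  8 × C: 2 H each → 16
  6 × C: 1 H each → 6
  1 × C: 3 H
  1 × C: no H
  1 × N (charge +1): no H
  1 × O: no H
  1 × O (charge -1): no H
  Total hydrogens = 25.
Molecular formula: C16H25NO2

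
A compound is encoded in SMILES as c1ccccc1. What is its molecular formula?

Heavy atoms from the SMILES: 6 C.
Implicit hydrogens by atom environment:
  6 × C (aromatic): 1 H each → 6
  Total hydrogens = 6.
Molecular formula: C6H6

C6H6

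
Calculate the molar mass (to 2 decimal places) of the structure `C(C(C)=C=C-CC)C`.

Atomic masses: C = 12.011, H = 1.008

Molecular formula: C8H14.
M = 8×12.011 + 14×1.008 = 110.20 g/mol.

110.20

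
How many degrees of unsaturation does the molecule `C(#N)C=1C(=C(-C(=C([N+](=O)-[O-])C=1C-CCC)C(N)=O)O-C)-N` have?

Molecular formula from the SMILES: C13H16N4O4.
DoU = (2C + 2 + N − H − X)/2 = (2·13 + 2 + 4 − 16 − 0)/2 = 16/2 = 8.
(Structurally: 1 ring(s) + 7 π bond(s) = 8.)

8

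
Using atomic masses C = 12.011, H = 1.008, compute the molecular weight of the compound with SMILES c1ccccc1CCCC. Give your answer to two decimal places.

Molecular formula: C10H14.
M = 10×12.011 + 14×1.008 = 134.22 g/mol.

134.22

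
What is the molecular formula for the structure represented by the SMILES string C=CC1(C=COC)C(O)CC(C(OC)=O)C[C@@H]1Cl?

Heavy atoms from the SMILES: 13 C, 1 Cl, 4 O.
Implicit hydrogens by atom environment:
  6 × C: 1 H each → 6
  3 × C: 2 H each → 6
  3 × O: no H
  2 × C: 3 H each → 6
  2 × C: no H
  1 × Cl: no H
  1 × O: 1 H
  Total hydrogens = 19.
Molecular formula: C13H19ClO4

C13H19ClO4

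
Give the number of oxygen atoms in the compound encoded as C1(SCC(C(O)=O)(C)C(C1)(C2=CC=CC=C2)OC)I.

The symbol for oxygen appears 3 times in the SMILES.

3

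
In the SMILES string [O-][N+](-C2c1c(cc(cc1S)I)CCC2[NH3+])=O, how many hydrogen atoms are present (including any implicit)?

12

Hydrogens are implicit in SMILES; fill each atom to its normal valence:
  4 × C (aromatic): no H
  2 × C: 2 H each → 4
  2 × C (aromatic): 1 H each → 2
  2 × C: 1 H each → 2
  1 × I: no H
  1 × N (charge +1): 3 H
  1 × N (charge +1): no H
  1 × O: no H
  1 × O (charge -1): no H
  1 × S: 1 H
  Total hydrogens = 12.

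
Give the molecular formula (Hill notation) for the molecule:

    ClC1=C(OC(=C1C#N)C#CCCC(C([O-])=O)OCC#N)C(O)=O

C14H8ClN2O6-

Heavy atoms from the SMILES: 14 C, 1 Cl, 2 N, 6 O.
Implicit hydrogens by atom environment:
  6 × C: no H
  4 × C (aromatic): no H
  3 × C: 2 H each → 6
  3 × O: no H
  2 × N: no H
  1 × C: 1 H
  1 × Cl: no H
  1 × O: 1 H
  1 × O (aromatic): no H
  1 × O (charge -1): no H
  Total hydrogens = 8.
Net charge -1.
Molecular formula: C14H8ClN2O6-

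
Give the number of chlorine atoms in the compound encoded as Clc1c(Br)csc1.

The symbol for chlorine appears 1 time in the SMILES.

1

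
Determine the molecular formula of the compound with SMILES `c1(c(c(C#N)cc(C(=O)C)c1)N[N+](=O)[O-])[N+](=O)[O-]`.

C9H6N4O5

Heavy atoms from the SMILES: 9 C, 4 N, 5 O.
Implicit hydrogens by atom environment:
  4 × C (aromatic): no H
  3 × O: no H
  2 × C (aromatic): 1 H each → 2
  2 × C: no H
  2 × N (charge +1): no H
  2 × O (charge -1): no H
  1 × C: 3 H
  1 × N: 1 H
  1 × N: no H
  Total hydrogens = 6.
Molecular formula: C9H6N4O5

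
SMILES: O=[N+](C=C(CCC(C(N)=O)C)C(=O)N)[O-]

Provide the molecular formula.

Heavy atoms from the SMILES: 8 C, 3 N, 4 O.
Implicit hydrogens by atom environment:
  3 × C: no H
  3 × O: no H
  2 × C: 2 H each → 4
  2 × C: 1 H each → 2
  2 × N: 2 H each → 4
  1 × C: 3 H
  1 × N (charge +1): no H
  1 × O (charge -1): no H
  Total hydrogens = 13.
Molecular formula: C8H13N3O4

C8H13N3O4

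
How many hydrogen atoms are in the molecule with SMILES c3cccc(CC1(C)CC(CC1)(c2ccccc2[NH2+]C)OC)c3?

28

Hydrogens are implicit in SMILES; fill each atom to its normal valence:
  9 × C (aromatic): 1 H each → 9
  4 × C: 2 H each → 8
  3 × C: 3 H each → 9
  3 × C (aromatic): no H
  2 × C: no H
  1 × N (charge +1): 2 H
  1 × O: no H
  Total hydrogens = 28.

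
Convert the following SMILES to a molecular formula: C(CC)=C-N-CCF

Heavy atoms from the SMILES: 6 C, 1 F, 1 N.
Implicit hydrogens by atom environment:
  3 × C: 2 H each → 6
  2 × C: 1 H each → 2
  1 × C: 3 H
  1 × F: no H
  1 × N: 1 H
  Total hydrogens = 12.
Molecular formula: C6H12FN

C6H12FN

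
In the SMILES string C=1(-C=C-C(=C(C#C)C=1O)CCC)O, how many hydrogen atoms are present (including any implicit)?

12

Hydrogens are implicit in SMILES; fill each atom to its normal valence:
  4 × C (aromatic): no H
  2 × C: 2 H each → 4
  2 × C (aromatic): 1 H each → 2
  2 × O: 1 H each → 2
  1 × C: 3 H
  1 × C: 1 H
  1 × C: no H
  Total hydrogens = 12.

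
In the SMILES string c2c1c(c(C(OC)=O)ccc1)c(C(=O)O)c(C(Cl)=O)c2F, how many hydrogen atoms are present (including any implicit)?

8

Hydrogens are implicit in SMILES; fill each atom to its normal valence:
  6 × C (aromatic): no H
  4 × C (aromatic): 1 H each → 4
  4 × O: no H
  3 × C: no H
  1 × C: 3 H
  1 × Cl: no H
  1 × F: no H
  1 × O: 1 H
  Total hydrogens = 8.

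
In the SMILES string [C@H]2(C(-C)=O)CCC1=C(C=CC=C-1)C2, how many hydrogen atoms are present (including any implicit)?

14

Hydrogens are implicit in SMILES; fill each atom to its normal valence:
  4 × C (aromatic): 1 H each → 4
  3 × C: 2 H each → 6
  2 × C (aromatic): no H
  1 × C: 3 H
  1 × C: 1 H
  1 × C: no H
  1 × O: no H
  Total hydrogens = 14.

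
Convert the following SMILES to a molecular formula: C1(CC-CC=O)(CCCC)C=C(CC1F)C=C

C15H23FO

Heavy atoms from the SMILES: 15 C, 1 F, 1 O.
Implicit hydrogens by atom environment:
  8 × C: 2 H each → 16
  4 × C: 1 H each → 4
  2 × C: no H
  1 × C: 3 H
  1 × F: no H
  1 × O: no H
  Total hydrogens = 23.
Molecular formula: C15H23FO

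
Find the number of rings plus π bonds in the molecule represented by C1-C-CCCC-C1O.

Molecular formula from the SMILES: C7H14O.
DoU = (2C + 2 + N − H − X)/2 = (2·7 + 2 + 0 − 14 − 0)/2 = 2/2 = 1.
(Structurally: 1 ring(s) + 0 π bond(s) = 1.)

1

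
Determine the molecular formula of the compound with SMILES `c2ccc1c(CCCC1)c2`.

Heavy atoms from the SMILES: 10 C.
Implicit hydrogens by atom environment:
  4 × C: 2 H each → 8
  4 × C (aromatic): 1 H each → 4
  2 × C (aromatic): no H
  Total hydrogens = 12.
Molecular formula: C10H12

C10H12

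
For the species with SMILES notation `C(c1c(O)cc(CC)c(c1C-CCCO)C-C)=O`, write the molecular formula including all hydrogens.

Heavy atoms from the SMILES: 15 C, 3 O.
Implicit hydrogens by atom environment:
  6 × C: 2 H each → 12
  5 × C (aromatic): no H
  2 × C: 3 H each → 6
  2 × O: 1 H each → 2
  1 × C (aromatic): 1 H
  1 × C: 1 H
  1 × O: no H
  Total hydrogens = 22.
Molecular formula: C15H22O3

C15H22O3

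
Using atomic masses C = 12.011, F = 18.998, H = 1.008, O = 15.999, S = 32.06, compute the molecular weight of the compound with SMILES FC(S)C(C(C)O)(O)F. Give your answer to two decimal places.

Molecular formula: C4H8F2O2S.
M = 4×12.011 + 2×18.998 + 8×1.008 + 2×15.999 + 1×32.06 = 158.16 g/mol.

158.16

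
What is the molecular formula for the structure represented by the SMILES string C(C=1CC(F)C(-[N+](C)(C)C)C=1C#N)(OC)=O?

C11H16FN2O2+

Heavy atoms from the SMILES: 11 C, 1 F, 2 N, 2 O.
Implicit hydrogens by atom environment:
  4 × C: 3 H each → 12
  4 × C: no H
  2 × C: 1 H each → 2
  2 × O: no H
  1 × C: 2 H
  1 × F: no H
  1 × N: no H
  1 × N (charge +1): no H
  Total hydrogens = 16.
Net charge +1.
Molecular formula: C11H16FN2O2+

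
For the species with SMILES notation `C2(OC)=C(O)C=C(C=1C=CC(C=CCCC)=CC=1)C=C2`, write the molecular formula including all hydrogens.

Heavy atoms from the SMILES: 18 C, 2 O.
Implicit hydrogens by atom environment:
  7 × C (aromatic): 1 H each → 7
  5 × C (aromatic): no H
  2 × C: 3 H each → 6
  2 × C: 2 H each → 4
  2 × C: 1 H each → 2
  1 × O: 1 H
  1 × O: no H
  Total hydrogens = 20.
Molecular formula: C18H20O2

C18H20O2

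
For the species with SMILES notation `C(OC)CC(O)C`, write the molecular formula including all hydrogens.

Heavy atoms from the SMILES: 5 C, 2 O.
Implicit hydrogens by atom environment:
  2 × C: 3 H each → 6
  2 × C: 2 H each → 4
  1 × C: 1 H
  1 × O: 1 H
  1 × O: no H
  Total hydrogens = 12.
Molecular formula: C5H12O2

C5H12O2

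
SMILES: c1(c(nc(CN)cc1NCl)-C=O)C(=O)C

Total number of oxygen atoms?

2

The symbol for oxygen appears 2 times in the SMILES.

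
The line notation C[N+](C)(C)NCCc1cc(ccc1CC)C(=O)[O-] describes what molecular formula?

C14H22N2O2

Heavy atoms from the SMILES: 14 C, 2 N, 2 O.
Implicit hydrogens by atom environment:
  4 × C: 3 H each → 12
  3 × C: 2 H each → 6
  3 × C (aromatic): 1 H each → 3
  3 × C (aromatic): no H
  1 × C: no H
  1 × N: 1 H
  1 × N (charge +1): no H
  1 × O: no H
  1 × O (charge -1): no H
  Total hydrogens = 22.
Molecular formula: C14H22N2O2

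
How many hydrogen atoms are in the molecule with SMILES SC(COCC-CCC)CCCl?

19

Hydrogens are implicit in SMILES; fill each atom to its normal valence:
  7 × C: 2 H each → 14
  1 × C: 3 H
  1 × C: 1 H
  1 × Cl: no H
  1 × O: no H
  1 × S: 1 H
  Total hydrogens = 19.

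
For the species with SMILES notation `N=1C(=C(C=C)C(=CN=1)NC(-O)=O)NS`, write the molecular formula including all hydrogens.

Heavy atoms from the SMILES: 7 C, 4 N, 2 O, 1 S.
Implicit hydrogens by atom environment:
  3 × C (aromatic): no H
  2 × N: 1 H each → 2
  2 × N (aromatic): no H
  1 × C: 2 H
  1 × C (aromatic): 1 H
  1 × C: 1 H
  1 × C: no H
  1 × O: 1 H
  1 × O: no H
  1 × S: 1 H
  Total hydrogens = 8.
Molecular formula: C7H8N4O2S

C7H8N4O2S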